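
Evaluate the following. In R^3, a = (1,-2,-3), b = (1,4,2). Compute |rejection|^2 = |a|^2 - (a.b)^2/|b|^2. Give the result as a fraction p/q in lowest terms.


|a|^2 = 1^2 + (-2)^2 + (-3)^2 = 14
|b|^2 = 1^2 + 4^2 + 2^2 = 21
a . b = 1*1 + (-2)*4 + (-3)*2 = -13
(a.b)^2 = (-13)^2 = 169
|rej|^2 = 14 - 169/21
= (294 - 169)/21
= 125/21
In lowest terms: 125/21


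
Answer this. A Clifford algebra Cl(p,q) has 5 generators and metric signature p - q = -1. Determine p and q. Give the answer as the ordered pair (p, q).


We need p + q = 5 and p - q = -1.
Adding: 2p = 5 + (-1) = 4, so p = 2.
Then q = 5 - 2 = 3.
(p, q) = (2, 3)


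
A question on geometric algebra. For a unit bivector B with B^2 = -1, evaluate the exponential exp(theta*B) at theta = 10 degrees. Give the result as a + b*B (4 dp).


For a unit bivector B with B^2 = -1, the exponential series gives
e^(theta*B) = cos(theta) + sin(theta)*B (the GA analogue of Euler's formula).
theta = 10 degrees = 0.174533 rad
cos(10 deg) = 0.9848
sin(10 deg) = 0.1736
exp(theta*B) = 0.9848 + 0.1736*B


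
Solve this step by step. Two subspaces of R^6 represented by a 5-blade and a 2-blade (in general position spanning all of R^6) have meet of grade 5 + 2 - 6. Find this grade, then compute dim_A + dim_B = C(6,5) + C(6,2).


Meet grade = grade(A) + grade(B) - n
= 5 + 2 - 6 = 1
C(6,5) = 6
C(6,2) = 15
dim_A + dim_B = 6 + 15 = 21


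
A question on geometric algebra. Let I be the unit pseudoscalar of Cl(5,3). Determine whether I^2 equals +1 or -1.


The pseudoscalar I = e1...e_n (product of all n generators) of Cl(p,q) satisfies I^2 = (-1)^(q + n(n-1)/2).
p = 5, q = 3, n = p + q = 8
n(n-1)/2 = 8 * 7 / 2 = 28
Exponent = q + n(n-1)/2 = 3 + 28 = 31
I^2 = (-1)^31 = -1


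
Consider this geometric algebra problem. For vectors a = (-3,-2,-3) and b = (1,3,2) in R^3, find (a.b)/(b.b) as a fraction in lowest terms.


Projection coefficient = (a . b) / (b . b)
a . b = (-3)*1 + (-2)*3 + (-3)*2
= -3 + (-6) + (-6) = -15
b . b = 1^2 + 3^2 + 2^2
= 1 + 9 + 4 = 14
Coefficient = -15/14
In lowest terms: -15/14


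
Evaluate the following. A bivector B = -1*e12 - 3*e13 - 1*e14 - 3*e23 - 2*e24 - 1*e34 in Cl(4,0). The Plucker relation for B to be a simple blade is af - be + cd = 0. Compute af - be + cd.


Plucker relation: af - be + cd
a*f = (-1)*(-1) = 1
b*e = (-3)*(-2) = 6
c*d = (-1)*(-3) = 3
af - be + cd = 1 - 6 + 3
= -2


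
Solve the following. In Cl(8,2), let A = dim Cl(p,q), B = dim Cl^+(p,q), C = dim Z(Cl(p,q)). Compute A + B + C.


n = 8 + 2 = 10
Total dim = 2^10 = 1024
Even subalgebra dim = 2^9 = 512
n is even, so center dim = 1
Sum = 1024 + 512 + 1 = 1537


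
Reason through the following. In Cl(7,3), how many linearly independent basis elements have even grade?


Even subalgebra dimension = 2^(n-1)
n = 7 + 3 = 10
2^(10 - 1) = 2^9 = 512
Verification: sum of C(10,k) for even k = 1 + 45 + 210 + 210 + 45 + 1 = 512
Result = 512


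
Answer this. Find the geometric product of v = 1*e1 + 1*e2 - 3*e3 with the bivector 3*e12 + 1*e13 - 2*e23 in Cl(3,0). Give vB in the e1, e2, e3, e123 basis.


vB has grade-1 (vector) and grade-3 (trivector) parts: vB = (v _| B) + (v ^ B).
Vector part <vB>_1:
  e1: -v2*b12 - v3*b13 = -(1)*(3) - (-3)*(1) = 0
  e2: v1*b12 - v3*b23 = (1)*(3) - (-3)*(-2) = -3
  e3: v1*b13 + v2*b23 = (1)*(1) + (1)*(-2) = -1
Trivector part <vB>_3:
  e123: v1*b23 - v2*b13 + v3*b12 = (1)*(-2) - (1)*(1) + (-3)*(3) = -12
vB = 0*e1 - 3*e2 - 1*e3 - 12*e123


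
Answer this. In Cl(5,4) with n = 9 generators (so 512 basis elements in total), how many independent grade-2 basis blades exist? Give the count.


Number of grade-k basis blades in Cl(p,q) with n = p + q is C(n, k).
n = 5 + 4 = 9
C(9, 2) = 9! / (2! * 7!)
= 362880 / (2 * 5040)
= 36


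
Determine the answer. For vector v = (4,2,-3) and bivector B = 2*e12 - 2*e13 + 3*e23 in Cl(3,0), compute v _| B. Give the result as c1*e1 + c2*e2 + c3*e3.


Left contraction v _| B = <vB>_1 (grade-1 part of the geometric product vB).
Using e1_|e12 = e2, e2_|e12 = -e1, e1_|e13 = e3, e3_|e13 = -e1, e2_|e23 = e3, e3_|e23 = -e2:
e1 coeff: -v2*b12 - v3*b13 = -(2)*(2) - (-3)*(-2) = -10
e2 coeff: v1*b12 - v3*b23 = (4)*(2) - (-3)*(3) = 17
e3 coeff: v1*b13 + v2*b23 = (4)*(-2) + (2)*(3) = -2
v _| B = -10*e1 + 17*e2 - 2*e3


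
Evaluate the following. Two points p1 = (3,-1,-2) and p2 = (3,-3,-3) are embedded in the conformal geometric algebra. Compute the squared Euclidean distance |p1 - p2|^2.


p1 - p2 = (0, 2, 1)
|p1 - p2|^2 = 0^2 + 2^2 + 1^2
= 0 + 4 + 1
= 5


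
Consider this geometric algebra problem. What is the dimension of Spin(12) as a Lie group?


Spin(n) double-covers SO(n); both have Lie algebra so(n) of dimension n(n-1)/2.
n = 12
n(n-1) = 12 * 11 = 132
dim Spin(12) = 132/2 = 66


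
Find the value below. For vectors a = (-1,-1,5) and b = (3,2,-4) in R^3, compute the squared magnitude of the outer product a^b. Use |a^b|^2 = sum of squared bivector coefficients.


a wedge b = (a1*b2 - a2*b1)*e12 + (a1*b3 - a3*b1)*e13 + (a2*b3 - a3*b2)*e23
e12 coeff: (-1)*2 - (-1)*3 = -2 - (-3) = 1
e13 coeff: (-1)*(-4) - 5*3 = 4 - 15 = -11
e23 coeff: (-1)*(-4) - 5*2 = 4 - 10 = -6
|a wedge b|^2 = 1^2 + (-11)^2 + (-6)^2
= 1 + 121 + 36
= 158


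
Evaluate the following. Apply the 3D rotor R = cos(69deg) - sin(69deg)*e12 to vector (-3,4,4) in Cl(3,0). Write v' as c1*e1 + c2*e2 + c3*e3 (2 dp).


Rotor R = cos(69deg) - sin(69deg)*e12
Rotation angle theta = 2 * 69 = 138 degrees in the e12 plane (e1 -> e2).
The component perpendicular to the plane (e3) is invariant: v'_3 = v3 = 4.00
cos(138deg) = -0.7431, sin(138deg) = 0.6691
v'_1 = v1*cos(theta) - v2*sin(theta) = -3*(-0.7431) - 4*0.6691 = -0.45
v'_2 = v1*sin(theta) + v2*cos(theta) = -3*0.6691 + 4*(-0.7431) = -4.98
v' = -0.45*e1 - 4.98*e2 + 4.00*e3


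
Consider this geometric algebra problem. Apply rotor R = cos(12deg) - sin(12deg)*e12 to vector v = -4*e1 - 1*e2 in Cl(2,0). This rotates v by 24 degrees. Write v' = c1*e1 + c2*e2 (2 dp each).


Rotor R = cos(12deg) - sin(12deg)*e12
Rotation angle theta = 2 * 12 = 24 degrees
v' = R*v*~R rotates v by theta.
cos(24deg) = 0.9135, sin(24deg) = 0.4067
v'_1 = -4*cos(24deg) - (-1)*sin(24deg)
= -4*0.9135 - (-1)*0.4067
= -3.25
v'_2 = -4*sin(24deg) + (-1)*cos(24deg)
= -4*0.4067 + (-1)*0.9135
= -2.54
v' = -3.25*e1 - 2.54*e2


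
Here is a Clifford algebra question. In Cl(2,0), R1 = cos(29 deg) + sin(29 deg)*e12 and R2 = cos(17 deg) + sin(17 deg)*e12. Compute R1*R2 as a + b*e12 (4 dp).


Same-plane rotors commute and their half-angles add:
R1*R2 = cos(a1 + a2) + sin(a1 + a2)*e12.
a1 + a2 = 29 + 17 = 46 deg
cos(46 deg) = 0.6947
sin(46 deg) = 0.7193
R1*R2 = 0.6947 + 0.7193*e12


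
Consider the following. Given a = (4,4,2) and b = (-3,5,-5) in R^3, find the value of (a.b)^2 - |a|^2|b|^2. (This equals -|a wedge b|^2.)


a . b = 4*(-3) + 4*5 + 2*(-5)
= -12 + 20 + (-10) = -2
|a|^2 = 4^2 + 4^2 + 2^2 = 36
|b|^2 = (-3)^2 + 5^2 + (-5)^2 = 59
(a.b)^2 = (-2)^2 = 4
|a|^2 * |b|^2 = 36 * 59 = 2124
Result = 4 - 2124 = -2120


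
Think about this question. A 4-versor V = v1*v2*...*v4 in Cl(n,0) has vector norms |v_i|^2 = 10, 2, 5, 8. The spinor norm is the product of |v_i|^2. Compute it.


Spinor norm N(V) = |v1|^2 * |v2|^2 * ... * |v4|^2
= 10 * 2 * 5 * 8
Running product: 10, 20, 100, 800
N(V) = 800


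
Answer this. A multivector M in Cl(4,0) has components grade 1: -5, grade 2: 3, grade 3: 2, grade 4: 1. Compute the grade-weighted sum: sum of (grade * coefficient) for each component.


Grade-weighted sum = sum of grade_k * coefficient_k
1*(-5) = -5
2*3 = 6
3*2 = 6
4*1 = 4
Total = -5 + 6 + 6 + 4 = 11


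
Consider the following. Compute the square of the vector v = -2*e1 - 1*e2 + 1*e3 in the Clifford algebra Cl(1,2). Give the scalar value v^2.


v^2 = sum of c_i^2 * e_i^2
Positive signature terms (e_i^2 = +1): (-2)^2 = 4
Negative signature terms (e_j^2 = -1): (-1)^2 + 1^2 = 2
v^2 = 4 - 2 = 2


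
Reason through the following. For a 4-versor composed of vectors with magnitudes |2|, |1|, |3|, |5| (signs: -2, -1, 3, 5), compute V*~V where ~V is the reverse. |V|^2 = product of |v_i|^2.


Each vector v_i has |v_i|^2 = s_i^2
Squared scales: (-2)^2 = 4, (-1)^2 = 1, 3^2 = 9, 5^2 = 25
|V|^2 = 4 * 1 * 9 * 25
= 900


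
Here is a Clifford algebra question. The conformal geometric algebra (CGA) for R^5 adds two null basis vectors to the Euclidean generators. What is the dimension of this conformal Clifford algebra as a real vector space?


The conformal model of R^5 uses Cl(6,1): the 5 Euclidean generators plus two extra orthogonal generators e+ (e+^2 = +1) and e- (e-^2 = -1), from which the null vectors e0, einf are built.
Number of generators m = 5 + 2 = 7.
dim Cl(p,q) = 2^m = 2^7 = 128


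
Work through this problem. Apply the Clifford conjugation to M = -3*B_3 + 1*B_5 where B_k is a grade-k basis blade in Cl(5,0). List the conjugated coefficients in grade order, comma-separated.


Clifford conjugate sign for grade k: (-1)^(k(k+1)/2)
Grade 3: (-1)^(3*4/2) = (-1)^6 = 1, coeff -3 -> -3
Grade 5: (-1)^(5*6/2) = (-1)^15 = -1, coeff 1 -> -1
Conjugated coefficients: -3, -1


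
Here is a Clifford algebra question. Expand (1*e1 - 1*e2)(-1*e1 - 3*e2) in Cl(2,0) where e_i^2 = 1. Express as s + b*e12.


Expand: (1*e1 - 1*e2)(-1*e1 - 3*e2)
= 1*(-1)*e1e1 + 1*(-3)*e1e2 + (-1)*(-1)*e2e1 + (-1)*(-3)*e2e2
Using e1^2 = e2^2 = 1, e2e1 = -e1e2:
Scalar part s = 1*(-1) + (-1)*(-3) = -1 + 3 = 2
Bivector part b = 1*(-3) - (-1)*(-1) = -3 - 1 = -4
uv = 2 - 4*e12


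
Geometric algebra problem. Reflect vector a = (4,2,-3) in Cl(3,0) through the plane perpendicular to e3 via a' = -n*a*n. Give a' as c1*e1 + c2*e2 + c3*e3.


Reflection formula: a' = -n*a*n, with n = e3 (unit vector, n^2 = 1).
For reflection through hyperplane perp to e3:
The component along e3 flips sign, others stay.
a = (4, 2, -3)
a' = (4, 2, 3)
a' = 4*e1 + 2*e2 + 3*e3


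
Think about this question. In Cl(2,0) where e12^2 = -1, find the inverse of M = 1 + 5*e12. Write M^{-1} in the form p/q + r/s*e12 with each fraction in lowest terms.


M = 1 + 5*e12, where e12^2 = -1.
Since M commutes with its reverse ~M = a - b*e12, M * ~M = a^2 - b^2*e12^2 = a^2 + b^2.
So M^{-1} = ~M / (a^2 + b^2) = (a - b*e12)/(a^2 + b^2).
a^2 + b^2 = 1 + 25 = 26
Scalar part = 1/26 = 1/26
Bivector coeff = -5/26 = -5/26
M^{-1} = 1/26 - 5/26*e12


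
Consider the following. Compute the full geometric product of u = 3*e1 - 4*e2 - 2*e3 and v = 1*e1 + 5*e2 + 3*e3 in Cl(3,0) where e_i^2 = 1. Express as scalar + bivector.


In Cl(3,0): e_i^2 = 1, e_ie_j = -e_je_i for i != j.
Scalar part = u . v = 3*1 + (-4)*5 + (-2)*3
= 3 + (-20) + (-6) = -23
e12 coeff = 3*5 - (-4)*1 = 15 - (-4) = 19
e13 coeff = 3*3 - (-2)*1 = 9 - (-2) = 11
e23 coeff = (-4)*3 - (-2)*5 = -12 - (-10) = -2
uv = -23 + 19*e12 + 11*e13 - 2*e23


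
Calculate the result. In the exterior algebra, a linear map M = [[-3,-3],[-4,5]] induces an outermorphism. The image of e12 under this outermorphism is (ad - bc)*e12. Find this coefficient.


The outermorphism of a linear map f sends e1^e2 to f(e1)^f(e2).
f(e1) = -3*e1 - 4*e2
f(e2) = -3*e1 + 5*e2
f(e1) ^ f(e2) = (-3*e1 - 4*e2) ^ (-3*e1 + 5*e2)
= (-3)*5*e12 + (-4)*(-3)*e21
= (-15 - 12)*e12
= -27*e12
Coefficient = -27


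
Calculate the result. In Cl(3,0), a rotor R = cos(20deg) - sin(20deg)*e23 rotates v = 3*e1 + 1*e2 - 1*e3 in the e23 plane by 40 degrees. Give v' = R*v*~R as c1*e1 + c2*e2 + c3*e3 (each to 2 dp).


Rotor R = cos(20deg) - sin(20deg)*e23
Rotation angle theta = 2 * 20 = 40 degrees in the e23 plane (e2 -> e3).
The component perpendicular to the plane (e1) is invariant: v'_1 = v1 = 3.00
cos(40deg) = 0.7660, sin(40deg) = 0.6428
v'_2 = v2*cos(theta) - v3*sin(theta) = 1*0.7660 - (-1)*0.6428 = 1.41
v'_3 = v2*sin(theta) + v3*cos(theta) = 1*0.6428 + (-1)*0.7660 = -0.12
v' = 3.00*e1 + 1.41*e2 - 0.12*e3


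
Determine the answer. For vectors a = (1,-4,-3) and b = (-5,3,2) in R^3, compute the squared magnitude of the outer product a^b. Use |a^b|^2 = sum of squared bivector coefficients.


a wedge b = (a1*b2 - a2*b1)*e12 + (a1*b3 - a3*b1)*e13 + (a2*b3 - a3*b2)*e23
e12 coeff: 1*3 - (-4)*(-5) = 3 - 20 = -17
e13 coeff: 1*2 - (-3)*(-5) = 2 - 15 = -13
e23 coeff: (-4)*2 - (-3)*3 = -8 - (-9) = 1
|a wedge b|^2 = (-17)^2 + (-13)^2 + 1^2
= 289 + 169 + 1
= 459


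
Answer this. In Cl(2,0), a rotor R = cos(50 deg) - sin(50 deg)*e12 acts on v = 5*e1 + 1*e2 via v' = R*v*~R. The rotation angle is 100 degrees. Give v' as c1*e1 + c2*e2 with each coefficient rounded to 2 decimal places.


Rotor R = cos(50deg) - sin(50deg)*e12
Rotation angle theta = 2 * 50 = 100 degrees
v' = R*v*~R rotates v by theta.
cos(100deg) = -0.1736, sin(100deg) = 0.9848
v'_1 = 5*cos(100deg) - 1*sin(100deg)
= 5*(-0.1736) - 1*0.9848
= -1.85
v'_2 = 5*sin(100deg) + 1*cos(100deg)
= 5*0.9848 + 1*(-0.1736)
= 4.75
v' = -1.85*e1 + 4.75*e2


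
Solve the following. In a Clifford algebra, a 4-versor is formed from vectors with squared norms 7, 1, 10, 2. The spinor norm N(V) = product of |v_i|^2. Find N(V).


Spinor norm N(V) = |v1|^2 * |v2|^2 * ... * |v4|^2
= 7 * 1 * 10 * 2
Running product: 7, 7, 70, 140
N(V) = 140


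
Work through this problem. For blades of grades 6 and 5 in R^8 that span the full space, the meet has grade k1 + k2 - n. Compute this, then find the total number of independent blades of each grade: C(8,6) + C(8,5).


Meet grade = grade(A) + grade(B) - n
= 6 + 5 - 8 = 3
C(8,6) = 28
C(8,5) = 56
dim_A + dim_B = 28 + 56 = 84


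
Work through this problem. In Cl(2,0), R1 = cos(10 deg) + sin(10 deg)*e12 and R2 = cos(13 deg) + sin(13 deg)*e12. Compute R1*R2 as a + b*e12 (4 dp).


Same-plane rotors commute and their half-angles add:
R1*R2 = cos(a1 + a2) + sin(a1 + a2)*e12.
a1 + a2 = 10 + 13 = 23 deg
cos(23 deg) = 0.9205
sin(23 deg) = 0.3907
R1*R2 = 0.9205 + 0.3907*e12


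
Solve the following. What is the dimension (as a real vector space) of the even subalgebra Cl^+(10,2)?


Even subalgebra dimension = 2^(n-1)
n = 10 + 2 = 12
2^(12 - 1) = 2^11 = 2048
Verification: sum of C(12,k) for even k = 1 + 66 + 495 + 924 + 495 + 66 + 1 = 2048
Result = 2048


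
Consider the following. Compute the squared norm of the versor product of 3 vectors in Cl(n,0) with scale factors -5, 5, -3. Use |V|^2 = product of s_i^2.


Each vector v_i has |v_i|^2 = s_i^2
Squared scales: (-5)^2 = 25, 5^2 = 25, (-3)^2 = 9
|V|^2 = 25 * 25 * 9
= 5625


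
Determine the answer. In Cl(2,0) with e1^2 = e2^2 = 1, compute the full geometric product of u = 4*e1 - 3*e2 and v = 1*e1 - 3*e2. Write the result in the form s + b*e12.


Expand: (4*e1 - 3*e2)(1*e1 - 3*e2)
= 4*1*e1e1 + 4*(-3)*e1e2 + (-3)*1*e2e1 + (-3)*(-3)*e2e2
Using e1^2 = e2^2 = 1, e2e1 = -e1e2:
Scalar part s = 4*1 + (-3)*(-3) = 4 + 9 = 13
Bivector part b = 4*(-3) - (-3)*1 = -12 - (-3) = -9
uv = 13 - 9*e12


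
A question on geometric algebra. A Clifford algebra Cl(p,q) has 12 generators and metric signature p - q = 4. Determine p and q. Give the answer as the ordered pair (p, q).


We need p + q = 12 and p - q = 4.
Adding: 2p = 12 + 4 = 16, so p = 8.
Then q = 12 - 8 = 4.
(p, q) = (8, 4)


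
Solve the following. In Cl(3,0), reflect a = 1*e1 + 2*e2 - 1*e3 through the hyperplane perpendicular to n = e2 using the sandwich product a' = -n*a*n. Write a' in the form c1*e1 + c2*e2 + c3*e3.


Reflection formula: a' = -n*a*n, with n = e2 (unit vector, n^2 = 1).
For reflection through hyperplane perp to e2:
The component along e2 flips sign, others stay.
a = (1, 2, -1)
a' = (1, -2, -1)
a' = 1*e1 - 2*e2 - 1*e3


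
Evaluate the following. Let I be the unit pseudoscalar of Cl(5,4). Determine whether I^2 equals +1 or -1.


The pseudoscalar I = e1...e_n (product of all n generators) of Cl(p,q) satisfies I^2 = (-1)^(q + n(n-1)/2).
p = 5, q = 4, n = p + q = 9
n(n-1)/2 = 9 * 8 / 2 = 36
Exponent = q + n(n-1)/2 = 4 + 36 = 40
I^2 = (-1)^40 = +1


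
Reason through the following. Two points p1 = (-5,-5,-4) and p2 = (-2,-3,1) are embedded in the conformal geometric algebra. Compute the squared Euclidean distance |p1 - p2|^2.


p1 - p2 = (-3, -2, -5)
|p1 - p2|^2 = (-3)^2 + (-2)^2 + (-5)^2
= 9 + 4 + 25
= 38


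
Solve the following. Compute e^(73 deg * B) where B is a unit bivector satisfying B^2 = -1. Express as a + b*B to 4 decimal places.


For a unit bivector B with B^2 = -1, the exponential series gives
e^(theta*B) = cos(theta) + sin(theta)*B (the GA analogue of Euler's formula).
theta = 73 degrees = 1.27409 rad
cos(73 deg) = 0.2924
sin(73 deg) = 0.9563
exp(theta*B) = 0.2924 + 0.9563*B


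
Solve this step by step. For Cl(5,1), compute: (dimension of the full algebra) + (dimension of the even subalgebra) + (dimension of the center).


n = 5 + 1 = 6
Total dim = 2^6 = 64
Even subalgebra dim = 2^5 = 32
n is even, so center dim = 1
Sum = 64 + 32 + 1 = 97


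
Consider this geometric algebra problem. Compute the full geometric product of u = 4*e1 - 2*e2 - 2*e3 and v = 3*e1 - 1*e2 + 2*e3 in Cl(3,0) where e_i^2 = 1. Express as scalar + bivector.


In Cl(3,0): e_i^2 = 1, e_ie_j = -e_je_i for i != j.
Scalar part = u . v = 4*3 + (-2)*(-1) + (-2)*2
= 12 + 2 + (-4) = 10
e12 coeff = 4*(-1) - (-2)*3 = -4 - (-6) = 2
e13 coeff = 4*2 - (-2)*3 = 8 - (-6) = 14
e23 coeff = (-2)*2 - (-2)*(-1) = -4 - 2 = -6
uv = 10 + 2*e12 + 14*e13 - 6*e23


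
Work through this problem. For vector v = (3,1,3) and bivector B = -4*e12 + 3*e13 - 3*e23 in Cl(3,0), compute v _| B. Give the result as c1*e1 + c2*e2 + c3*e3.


Left contraction v _| B = <vB>_1 (grade-1 part of the geometric product vB).
Using e1_|e12 = e2, e2_|e12 = -e1, e1_|e13 = e3, e3_|e13 = -e1, e2_|e23 = e3, e3_|e23 = -e2:
e1 coeff: -v2*b12 - v3*b13 = -(1)*(-4) - (3)*(3) = -5
e2 coeff: v1*b12 - v3*b23 = (3)*(-4) - (3)*(-3) = -3
e3 coeff: v1*b13 + v2*b23 = (3)*(3) + (1)*(-3) = 6
v _| B = -5*e1 - 3*e2 + 6*e3


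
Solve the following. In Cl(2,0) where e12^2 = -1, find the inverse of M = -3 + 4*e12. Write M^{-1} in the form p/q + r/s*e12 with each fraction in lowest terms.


M = -3 + 4*e12, where e12^2 = -1.
Since M commutes with its reverse ~M = a - b*e12, M * ~M = a^2 - b^2*e12^2 = a^2 + b^2.
So M^{-1} = ~M / (a^2 + b^2) = (a - b*e12)/(a^2 + b^2).
a^2 + b^2 = 9 + 16 = 25
Scalar part = -3/25 = -3/25
Bivector coeff = -4/25 = -4/25
M^{-1} = -3/25 - 4/25*e12


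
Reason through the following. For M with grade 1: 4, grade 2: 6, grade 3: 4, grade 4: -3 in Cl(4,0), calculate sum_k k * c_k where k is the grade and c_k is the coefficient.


Grade-weighted sum = sum of grade_k * coefficient_k
1*4 = 4
2*6 = 12
3*4 = 12
4*(-3) = -12
Total = 4 + 12 + 12 + (-12) = 16


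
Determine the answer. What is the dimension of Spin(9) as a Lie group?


Spin(n) double-covers SO(n); both have Lie algebra so(n) of dimension n(n-1)/2.
n = 9
n(n-1) = 9 * 8 = 72
dim Spin(9) = 72/2 = 36


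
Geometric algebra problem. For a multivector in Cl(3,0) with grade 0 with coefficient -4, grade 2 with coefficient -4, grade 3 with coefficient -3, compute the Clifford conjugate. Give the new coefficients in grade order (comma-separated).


Clifford conjugate sign for grade k: (-1)^(k(k+1)/2)
Grade 0: (-1)^(0*1/2) = (-1)^0 = 1, coeff -4 -> -4
Grade 2: (-1)^(2*3/2) = (-1)^3 = -1, coeff -4 -> 4
Grade 3: (-1)^(3*4/2) = (-1)^6 = 1, coeff -3 -> -3
Conjugated coefficients: -4, 4, -3


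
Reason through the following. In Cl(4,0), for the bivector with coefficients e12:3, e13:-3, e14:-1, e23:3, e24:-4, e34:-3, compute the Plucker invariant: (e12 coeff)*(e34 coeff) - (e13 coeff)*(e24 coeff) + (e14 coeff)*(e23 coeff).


Plucker relation: af - be + cd
a*f = 3*(-3) = -9
b*e = (-3)*(-4) = 12
c*d = (-1)*3 = -3
af - be + cd = -9 - 12 + (-3)
= -24


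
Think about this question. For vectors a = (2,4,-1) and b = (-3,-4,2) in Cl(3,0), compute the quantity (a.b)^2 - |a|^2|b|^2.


a . b = 2*(-3) + 4*(-4) + (-1)*2
= -6 + (-16) + (-2) = -24
|a|^2 = 2^2 + 4^2 + (-1)^2 = 21
|b|^2 = (-3)^2 + (-4)^2 + 2^2 = 29
(a.b)^2 = (-24)^2 = 576
|a|^2 * |b|^2 = 21 * 29 = 609
Result = 576 - 609 = -33


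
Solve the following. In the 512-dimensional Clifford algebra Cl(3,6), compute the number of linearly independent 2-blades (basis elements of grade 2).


Number of grade-k basis blades in Cl(p,q) with n = p + q is C(n, k).
n = 3 + 6 = 9
C(9, 2) = 9! / (2! * 7!)
= 362880 / (2 * 5040)
= 36


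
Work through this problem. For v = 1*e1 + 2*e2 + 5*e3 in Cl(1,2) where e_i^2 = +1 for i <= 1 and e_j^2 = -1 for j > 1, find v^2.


v^2 = sum of c_i^2 * e_i^2
Positive signature terms (e_i^2 = +1): 1^2 = 1
Negative signature terms (e_j^2 = -1): 2^2 + 5^2 = 29
v^2 = 1 - 29 = -28


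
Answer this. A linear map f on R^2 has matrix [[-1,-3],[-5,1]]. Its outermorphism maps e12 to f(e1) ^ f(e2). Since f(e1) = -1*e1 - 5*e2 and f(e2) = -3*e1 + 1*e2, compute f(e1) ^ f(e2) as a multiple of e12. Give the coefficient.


The outermorphism of a linear map f sends e1^e2 to f(e1)^f(e2).
f(e1) = -1*e1 - 5*e2
f(e2) = -3*e1 + 1*e2
f(e1) ^ f(e2) = (-1*e1 - 5*e2) ^ (-3*e1 + 1*e2)
= (-1)*1*e12 + (-5)*(-3)*e21
= (-1 - 15)*e12
= -16*e12
Coefficient = -16


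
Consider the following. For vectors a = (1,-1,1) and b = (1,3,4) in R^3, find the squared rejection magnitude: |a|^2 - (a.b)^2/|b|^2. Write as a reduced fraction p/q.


|a|^2 = 1^2 + (-1)^2 + 1^2 = 3
|b|^2 = 1^2 + 3^2 + 4^2 = 26
a . b = 1*1 + (-1)*3 + 1*4 = 2
(a.b)^2 = 2^2 = 4
|rej|^2 = 3 - 4/26
= (78 - 4)/26
= 74/26
In lowest terms: 37/13


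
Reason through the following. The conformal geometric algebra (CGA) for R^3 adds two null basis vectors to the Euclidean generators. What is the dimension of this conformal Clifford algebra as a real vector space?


The conformal model of R^3 uses Cl(4,1): the 3 Euclidean generators plus two extra orthogonal generators e+ (e+^2 = +1) and e- (e-^2 = -1), from which the null vectors e0, einf are built.
Number of generators m = 3 + 2 = 5.
dim Cl(p,q) = 2^m = 2^5 = 32


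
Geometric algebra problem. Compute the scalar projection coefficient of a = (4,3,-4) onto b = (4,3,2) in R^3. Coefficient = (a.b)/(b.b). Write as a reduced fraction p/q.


Projection coefficient = (a . b) / (b . b)
a . b = 4*4 + 3*3 + (-4)*2
= 16 + 9 + (-8) = 17
b . b = 4^2 + 3^2 + 2^2
= 16 + 9 + 4 = 29
Coefficient = 17/29
In lowest terms: 17/29


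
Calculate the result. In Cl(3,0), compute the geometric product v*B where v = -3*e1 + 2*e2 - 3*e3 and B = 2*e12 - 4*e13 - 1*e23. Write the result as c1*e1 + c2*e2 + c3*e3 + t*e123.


vB has grade-1 (vector) and grade-3 (trivector) parts: vB = (v _| B) + (v ^ B).
Vector part <vB>_1:
  e1: -v2*b12 - v3*b13 = -(2)*(2) - (-3)*(-4) = -16
  e2: v1*b12 - v3*b23 = (-3)*(2) - (-3)*(-1) = -9
  e3: v1*b13 + v2*b23 = (-3)*(-4) + (2)*(-1) = 10
Trivector part <vB>_3:
  e123: v1*b23 - v2*b13 + v3*b12 = (-3)*(-1) - (2)*(-4) + (-3)*(2) = 5
vB = -16*e1 - 9*e2 + 10*e3 + 5*e123


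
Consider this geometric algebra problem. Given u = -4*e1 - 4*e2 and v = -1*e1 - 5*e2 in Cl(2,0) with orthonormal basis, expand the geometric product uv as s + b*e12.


Expand: (-4*e1 - 4*e2)(-1*e1 - 5*e2)
= (-4)*(-1)*e1e1 + (-4)*(-5)*e1e2 + (-4)*(-1)*e2e1 + (-4)*(-5)*e2e2
Using e1^2 = e2^2 = 1, e2e1 = -e1e2:
Scalar part s = (-4)*(-1) + (-4)*(-5) = 4 + 20 = 24
Bivector part b = (-4)*(-5) - (-4)*(-1) = 20 - 4 = 16
uv = 24 + 16*e12


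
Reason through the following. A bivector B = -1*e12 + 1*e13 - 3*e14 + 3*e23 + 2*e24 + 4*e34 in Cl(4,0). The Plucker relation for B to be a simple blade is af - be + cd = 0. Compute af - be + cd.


Plucker relation: af - be + cd
a*f = (-1)*4 = -4
b*e = 1*2 = 2
c*d = (-3)*3 = -9
af - be + cd = -4 - 2 + (-9)
= -15


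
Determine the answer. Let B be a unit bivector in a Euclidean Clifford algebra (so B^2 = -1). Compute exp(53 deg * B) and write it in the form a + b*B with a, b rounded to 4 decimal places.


For a unit bivector B with B^2 = -1, the exponential series gives
e^(theta*B) = cos(theta) + sin(theta)*B (the GA analogue of Euler's formula).
theta = 53 degrees = 0.925025 rad
cos(53 deg) = 0.6018
sin(53 deg) = 0.7986
exp(theta*B) = 0.6018 + 0.7986*B


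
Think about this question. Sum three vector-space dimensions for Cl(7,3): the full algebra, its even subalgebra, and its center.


n = 7 + 3 = 10
Total dim = 2^10 = 1024
Even subalgebra dim = 2^9 = 512
n is even, so center dim = 1
Sum = 1024 + 512 + 1 = 1537


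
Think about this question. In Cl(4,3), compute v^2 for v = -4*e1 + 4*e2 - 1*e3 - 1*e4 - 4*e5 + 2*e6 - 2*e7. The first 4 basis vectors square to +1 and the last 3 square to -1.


v^2 = sum of c_i^2 * e_i^2
Positive signature terms (e_i^2 = +1): (-4)^2 + 4^2 + (-1)^2 + (-1)^2 = 34
Negative signature terms (e_j^2 = -1): (-4)^2 + 2^2 + (-2)^2 = 24
v^2 = 34 - 24 = 10


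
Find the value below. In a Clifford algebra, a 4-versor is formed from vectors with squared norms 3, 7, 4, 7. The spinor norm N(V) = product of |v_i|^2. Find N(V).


Spinor norm N(V) = |v1|^2 * |v2|^2 * ... * |v4|^2
= 3 * 7 * 4 * 7
Running product: 3, 21, 84, 588
N(V) = 588


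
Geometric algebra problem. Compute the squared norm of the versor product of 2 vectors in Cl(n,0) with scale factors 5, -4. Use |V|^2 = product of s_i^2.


Each vector v_i has |v_i|^2 = s_i^2
Squared scales: 5^2 = 25, (-4)^2 = 16
|V|^2 = 25 * 16
= 400


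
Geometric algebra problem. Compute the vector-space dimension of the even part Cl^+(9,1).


Even subalgebra dimension = 2^(n-1)
n = 9 + 1 = 10
2^(10 - 1) = 2^9 = 512
Verification: sum of C(10,k) for even k = 1 + 45 + 210 + 210 + 45 + 1 = 512
Result = 512


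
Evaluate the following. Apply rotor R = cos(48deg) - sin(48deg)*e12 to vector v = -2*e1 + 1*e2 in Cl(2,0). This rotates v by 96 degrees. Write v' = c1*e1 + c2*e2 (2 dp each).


Rotor R = cos(48deg) - sin(48deg)*e12
Rotation angle theta = 2 * 48 = 96 degrees
v' = R*v*~R rotates v by theta.
cos(96deg) = -0.1045, sin(96deg) = 0.9945
v'_1 = -2*cos(96deg) - 1*sin(96deg)
= -2*(-0.1045) - 1*0.9945
= -0.79
v'_2 = -2*sin(96deg) + 1*cos(96deg)
= -2*0.9945 + 1*(-0.1045)
= -2.09
v' = -0.79*e1 - 2.09*e2


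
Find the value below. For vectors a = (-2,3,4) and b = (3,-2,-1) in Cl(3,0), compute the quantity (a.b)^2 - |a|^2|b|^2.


a . b = (-2)*3 + 3*(-2) + 4*(-1)
= -6 + (-6) + (-4) = -16
|a|^2 = (-2)^2 + 3^2 + 4^2 = 29
|b|^2 = 3^2 + (-2)^2 + (-1)^2 = 14
(a.b)^2 = (-16)^2 = 256
|a|^2 * |b|^2 = 29 * 14 = 406
Result = 256 - 406 = -150


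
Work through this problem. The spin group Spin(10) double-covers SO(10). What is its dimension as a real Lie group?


Spin(n) double-covers SO(n); both have Lie algebra so(n) of dimension n(n-1)/2.
n = 10
n(n-1) = 10 * 9 = 90
dim Spin(10) = 90/2 = 45


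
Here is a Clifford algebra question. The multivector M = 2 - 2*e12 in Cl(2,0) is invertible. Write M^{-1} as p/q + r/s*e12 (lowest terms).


M = 2 - 2*e12, where e12^2 = -1.
Since M commutes with its reverse ~M = a - b*e12, M * ~M = a^2 - b^2*e12^2 = a^2 + b^2.
So M^{-1} = ~M / (a^2 + b^2) = (a - b*e12)/(a^2 + b^2).
a^2 + b^2 = 4 + 4 = 8
Scalar part = 2/8 = 1/4
Bivector coeff = 2/8 = 1/4
M^{-1} = 1/4 + 1/4*e12


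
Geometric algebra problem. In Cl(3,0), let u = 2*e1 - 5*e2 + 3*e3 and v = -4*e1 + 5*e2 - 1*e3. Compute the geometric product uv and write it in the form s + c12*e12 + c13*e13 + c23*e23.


In Cl(3,0): e_i^2 = 1, e_ie_j = -e_je_i for i != j.
Scalar part = u . v = 2*(-4) + (-5)*5 + 3*(-1)
= -8 + (-25) + (-3) = -36
e12 coeff = 2*5 - (-5)*(-4) = 10 - 20 = -10
e13 coeff = 2*(-1) - 3*(-4) = -2 - (-12) = 10
e23 coeff = (-5)*(-1) - 3*5 = 5 - 15 = -10
uv = -36 - 10*e12 + 10*e13 - 10*e23


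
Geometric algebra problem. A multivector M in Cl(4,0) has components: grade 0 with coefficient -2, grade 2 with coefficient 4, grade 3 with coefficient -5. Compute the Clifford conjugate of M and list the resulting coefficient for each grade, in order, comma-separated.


Clifford conjugate sign for grade k: (-1)^(k(k+1)/2)
Grade 0: (-1)^(0*1/2) = (-1)^0 = 1, coeff -2 -> -2
Grade 2: (-1)^(2*3/2) = (-1)^3 = -1, coeff 4 -> -4
Grade 3: (-1)^(3*4/2) = (-1)^6 = 1, coeff -5 -> -5
Conjugated coefficients: -2, -4, -5


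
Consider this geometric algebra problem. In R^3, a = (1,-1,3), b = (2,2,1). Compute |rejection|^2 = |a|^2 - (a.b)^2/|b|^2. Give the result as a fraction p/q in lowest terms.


|a|^2 = 1^2 + (-1)^2 + 3^2 = 11
|b|^2 = 2^2 + 2^2 + 1^2 = 9
a . b = 1*2 + (-1)*2 + 3*1 = 3
(a.b)^2 = 3^2 = 9
|rej|^2 = 11 - 9/9
= (99 - 9)/9
= 90/9
In lowest terms: 10/1


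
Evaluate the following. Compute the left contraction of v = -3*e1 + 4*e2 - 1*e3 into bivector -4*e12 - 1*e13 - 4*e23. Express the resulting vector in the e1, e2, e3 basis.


Left contraction v _| B = <vB>_1 (grade-1 part of the geometric product vB).
Using e1_|e12 = e2, e2_|e12 = -e1, e1_|e13 = e3, e3_|e13 = -e1, e2_|e23 = e3, e3_|e23 = -e2:
e1 coeff: -v2*b12 - v3*b13 = -(4)*(-4) - (-1)*(-1) = 15
e2 coeff: v1*b12 - v3*b23 = (-3)*(-4) - (-1)*(-4) = 8
e3 coeff: v1*b13 + v2*b23 = (-3)*(-1) + (4)*(-4) = -13
v _| B = 15*e1 + 8*e2 - 13*e3


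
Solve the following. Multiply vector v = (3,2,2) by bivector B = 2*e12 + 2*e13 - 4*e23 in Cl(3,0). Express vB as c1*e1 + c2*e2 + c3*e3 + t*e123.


vB has grade-1 (vector) and grade-3 (trivector) parts: vB = (v _| B) + (v ^ B).
Vector part <vB>_1:
  e1: -v2*b12 - v3*b13 = -(2)*(2) - (2)*(2) = -8
  e2: v1*b12 - v3*b23 = (3)*(2) - (2)*(-4) = 14
  e3: v1*b13 + v2*b23 = (3)*(2) + (2)*(-4) = -2
Trivector part <vB>_3:
  e123: v1*b23 - v2*b13 + v3*b12 = (3)*(-4) - (2)*(2) + (2)*(2) = -12
vB = -8*e1 + 14*e2 - 2*e3 - 12*e123


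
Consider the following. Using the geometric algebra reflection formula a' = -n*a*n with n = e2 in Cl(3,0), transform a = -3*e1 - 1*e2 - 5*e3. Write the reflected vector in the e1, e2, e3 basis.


Reflection formula: a' = -n*a*n, with n = e2 (unit vector, n^2 = 1).
For reflection through hyperplane perp to e2:
The component along e2 flips sign, others stay.
a = (-3, -1, -5)
a' = (-3, 1, -5)
a' = -3*e1 + 1*e2 - 5*e3


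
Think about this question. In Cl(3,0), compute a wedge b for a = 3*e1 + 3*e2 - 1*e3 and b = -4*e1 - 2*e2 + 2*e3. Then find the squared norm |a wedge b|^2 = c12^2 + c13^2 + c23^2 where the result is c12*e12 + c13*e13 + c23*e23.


a wedge b = (a1*b2 - a2*b1)*e12 + (a1*b3 - a3*b1)*e13 + (a2*b3 - a3*b2)*e23
e12 coeff: 3*(-2) - 3*(-4) = -6 - (-12) = 6
e13 coeff: 3*2 - (-1)*(-4) = 6 - 4 = 2
e23 coeff: 3*2 - (-1)*(-2) = 6 - 2 = 4
|a wedge b|^2 = 6^2 + 2^2 + 4^2
= 36 + 4 + 16
= 56


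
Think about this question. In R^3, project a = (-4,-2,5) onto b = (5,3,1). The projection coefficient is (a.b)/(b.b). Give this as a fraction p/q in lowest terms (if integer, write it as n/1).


Projection coefficient = (a . b) / (b . b)
a . b = (-4)*5 + (-2)*3 + 5*1
= -20 + (-6) + 5 = -21
b . b = 5^2 + 3^2 + 1^2
= 25 + 9 + 1 = 35
Coefficient = -21/35
In lowest terms: -3/5


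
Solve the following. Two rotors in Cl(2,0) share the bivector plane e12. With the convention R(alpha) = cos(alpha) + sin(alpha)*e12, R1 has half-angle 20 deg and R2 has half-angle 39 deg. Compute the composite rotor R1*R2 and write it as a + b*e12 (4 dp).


Same-plane rotors commute and their half-angles add:
R1*R2 = cos(a1 + a2) + sin(a1 + a2)*e12.
a1 + a2 = 20 + 39 = 59 deg
cos(59 deg) = 0.5150
sin(59 deg) = 0.8572
R1*R2 = 0.5150 + 0.8572*e12


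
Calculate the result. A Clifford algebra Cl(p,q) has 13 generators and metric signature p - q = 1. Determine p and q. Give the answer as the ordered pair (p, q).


We need p + q = 13 and p - q = 1.
Adding: 2p = 13 + 1 = 14, so p = 7.
Then q = 13 - 7 = 6.
(p, q) = (7, 6)


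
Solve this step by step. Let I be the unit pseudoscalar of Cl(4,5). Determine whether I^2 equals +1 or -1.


The pseudoscalar I = e1...e_n (product of all n generators) of Cl(p,q) satisfies I^2 = (-1)^(q + n(n-1)/2).
p = 4, q = 5, n = p + q = 9
n(n-1)/2 = 9 * 8 / 2 = 36
Exponent = q + n(n-1)/2 = 5 + 36 = 41
I^2 = (-1)^41 = -1


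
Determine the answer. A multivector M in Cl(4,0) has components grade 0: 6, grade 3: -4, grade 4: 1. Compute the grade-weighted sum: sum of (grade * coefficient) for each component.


Grade-weighted sum = sum of grade_k * coefficient_k
0*6 = 0
3*(-4) = -12
4*1 = 4
Total = 0 + (-12) + 4 = -8


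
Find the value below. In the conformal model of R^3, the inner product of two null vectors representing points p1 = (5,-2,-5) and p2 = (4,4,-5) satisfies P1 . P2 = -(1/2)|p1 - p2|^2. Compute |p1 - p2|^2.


p1 - p2 = (1, -6, 0)
|p1 - p2|^2 = 1^2 + (-6)^2 + 0^2
= 1 + 36 + 0
= 37


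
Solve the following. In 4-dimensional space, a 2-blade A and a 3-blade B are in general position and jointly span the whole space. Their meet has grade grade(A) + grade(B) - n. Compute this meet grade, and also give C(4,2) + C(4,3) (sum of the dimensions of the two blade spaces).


Meet grade = grade(A) + grade(B) - n
= 2 + 3 - 4 = 1
C(4,2) = 6
C(4,3) = 4
dim_A + dim_B = 6 + 4 = 10


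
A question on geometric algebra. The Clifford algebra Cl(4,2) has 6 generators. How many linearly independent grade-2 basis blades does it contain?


Number of grade-k basis blades in Cl(p,q) with n = p + q is C(n, k).
n = 4 + 2 = 6
C(6, 2) = 6! / (2! * 4!)
= 720 / (2 * 24)
= 15


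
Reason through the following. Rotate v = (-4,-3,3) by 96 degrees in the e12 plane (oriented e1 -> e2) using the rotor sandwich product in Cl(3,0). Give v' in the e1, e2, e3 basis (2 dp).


Rotor R = cos(48deg) - sin(48deg)*e12
Rotation angle theta = 2 * 48 = 96 degrees in the e12 plane (e1 -> e2).
The component perpendicular to the plane (e3) is invariant: v'_3 = v3 = 3.00
cos(96deg) = -0.1045, sin(96deg) = 0.9945
v'_1 = v1*cos(theta) - v2*sin(theta) = -4*(-0.1045) - (-3)*0.9945 = 3.40
v'_2 = v1*sin(theta) + v2*cos(theta) = -4*0.9945 + (-3)*(-0.1045) = -3.66
v' = 3.40*e1 - 3.66*e2 + 3.00*e3


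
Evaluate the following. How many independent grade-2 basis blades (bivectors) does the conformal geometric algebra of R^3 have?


The conformal model of R^3 uses Cl(4,1) with m = 3 + 2 = 5 generators.
Number of grade-2 blades = C(m, 2) = C(5, 2)
= 5*4/2 = 10


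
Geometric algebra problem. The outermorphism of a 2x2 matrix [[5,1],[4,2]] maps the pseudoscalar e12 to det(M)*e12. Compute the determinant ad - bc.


The outermorphism of a linear map f sends e1^e2 to f(e1)^f(e2).
f(e1) = 5*e1 + 4*e2
f(e2) = 1*e1 + 2*e2
f(e1) ^ f(e2) = (5*e1 + 4*e2) ^ (1*e1 + 2*e2)
= 5*2*e12 + 4*1*e21
= (10 - 4)*e12
= 6*e12
Coefficient = 6


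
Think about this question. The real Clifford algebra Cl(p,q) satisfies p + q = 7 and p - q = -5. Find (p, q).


We need p + q = 7 and p - q = -5.
Adding: 2p = 7 + (-5) = 2, so p = 1.
Then q = 7 - 1 = 6.
(p, q) = (1, 6)


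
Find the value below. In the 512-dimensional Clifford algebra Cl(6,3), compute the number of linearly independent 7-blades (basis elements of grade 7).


Number of grade-k basis blades in Cl(p,q) with n = p + q is C(n, k).
n = 6 + 3 = 9
C(9, 7) = 9! / (7! * 2!)
= 362880 / (5040 * 2)
= 36


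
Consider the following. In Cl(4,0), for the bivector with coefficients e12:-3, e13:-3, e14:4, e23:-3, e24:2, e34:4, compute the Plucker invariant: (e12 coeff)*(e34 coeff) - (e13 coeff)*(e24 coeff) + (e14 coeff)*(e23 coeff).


Plucker relation: af - be + cd
a*f = (-3)*4 = -12
b*e = (-3)*2 = -6
c*d = 4*(-3) = -12
af - be + cd = -12 - (-6) + (-12)
= -18


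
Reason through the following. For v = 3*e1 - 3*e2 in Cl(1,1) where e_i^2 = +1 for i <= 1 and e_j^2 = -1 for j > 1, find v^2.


v^2 = sum of c_i^2 * e_i^2
Positive signature terms (e_i^2 = +1): 3^2 = 9
Negative signature terms (e_j^2 = -1): (-3)^2 = 9
v^2 = 9 - 9 = 0


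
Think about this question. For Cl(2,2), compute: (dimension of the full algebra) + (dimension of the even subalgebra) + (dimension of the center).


n = 2 + 2 = 4
Total dim = 2^4 = 16
Even subalgebra dim = 2^3 = 8
n is even, so center dim = 1
Sum = 16 + 8 + 1 = 25


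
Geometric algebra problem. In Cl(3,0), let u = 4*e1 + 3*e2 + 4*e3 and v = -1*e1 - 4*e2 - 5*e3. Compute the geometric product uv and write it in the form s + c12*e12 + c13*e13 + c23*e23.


In Cl(3,0): e_i^2 = 1, e_ie_j = -e_je_i for i != j.
Scalar part = u . v = 4*(-1) + 3*(-4) + 4*(-5)
= -4 + (-12) + (-20) = -36
e12 coeff = 4*(-4) - 3*(-1) = -16 - (-3) = -13
e13 coeff = 4*(-5) - 4*(-1) = -20 - (-4) = -16
e23 coeff = 3*(-5) - 4*(-4) = -15 - (-16) = 1
uv = -36 - 13*e12 - 16*e13 + 1*e23


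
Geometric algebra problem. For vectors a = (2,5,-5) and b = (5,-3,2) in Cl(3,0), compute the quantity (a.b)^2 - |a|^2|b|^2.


a . b = 2*5 + 5*(-3) + (-5)*2
= 10 + (-15) + (-10) = -15
|a|^2 = 2^2 + 5^2 + (-5)^2 = 54
|b|^2 = 5^2 + (-3)^2 + 2^2 = 38
(a.b)^2 = (-15)^2 = 225
|a|^2 * |b|^2 = 54 * 38 = 2052
Result = 225 - 2052 = -1827


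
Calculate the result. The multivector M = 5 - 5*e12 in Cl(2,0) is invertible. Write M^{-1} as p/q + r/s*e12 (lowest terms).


M = 5 - 5*e12, where e12^2 = -1.
Since M commutes with its reverse ~M = a - b*e12, M * ~M = a^2 - b^2*e12^2 = a^2 + b^2.
So M^{-1} = ~M / (a^2 + b^2) = (a - b*e12)/(a^2 + b^2).
a^2 + b^2 = 25 + 25 = 50
Scalar part = 5/50 = 1/10
Bivector coeff = 5/50 = 1/10
M^{-1} = 1/10 + 1/10*e12


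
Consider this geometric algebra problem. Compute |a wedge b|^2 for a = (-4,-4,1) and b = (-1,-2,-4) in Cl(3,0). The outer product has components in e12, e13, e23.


a wedge b = (a1*b2 - a2*b1)*e12 + (a1*b3 - a3*b1)*e13 + (a2*b3 - a3*b2)*e23
e12 coeff: (-4)*(-2) - (-4)*(-1) = 8 - 4 = 4
e13 coeff: (-4)*(-4) - 1*(-1) = 16 - (-1) = 17
e23 coeff: (-4)*(-4) - 1*(-2) = 16 - (-2) = 18
|a wedge b|^2 = 4^2 + 17^2 + 18^2
= 16 + 289 + 324
= 629


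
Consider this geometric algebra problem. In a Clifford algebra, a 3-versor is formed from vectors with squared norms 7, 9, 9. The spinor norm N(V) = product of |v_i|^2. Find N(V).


Spinor norm N(V) = |v1|^2 * |v2|^2 * ... * |v3|^2
= 7 * 9 * 9
Running product: 7, 63, 567
N(V) = 567


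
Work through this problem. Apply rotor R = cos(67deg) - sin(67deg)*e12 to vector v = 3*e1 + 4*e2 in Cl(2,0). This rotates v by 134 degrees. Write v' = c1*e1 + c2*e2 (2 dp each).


Rotor R = cos(67deg) - sin(67deg)*e12
Rotation angle theta = 2 * 67 = 134 degrees
v' = R*v*~R rotates v by theta.
cos(134deg) = -0.6947, sin(134deg) = 0.7193
v'_1 = 3*cos(134deg) - 4*sin(134deg)
= 3*(-0.6947) - 4*0.7193
= -4.96
v'_2 = 3*sin(134deg) + 4*cos(134deg)
= 3*0.7193 + 4*(-0.6947)
= -0.62
v' = -4.96*e1 - 0.62*e2


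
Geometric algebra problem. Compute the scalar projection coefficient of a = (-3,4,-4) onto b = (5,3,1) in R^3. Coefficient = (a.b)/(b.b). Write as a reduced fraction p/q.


Projection coefficient = (a . b) / (b . b)
a . b = (-3)*5 + 4*3 + (-4)*1
= -15 + 12 + (-4) = -7
b . b = 5^2 + 3^2 + 1^2
= 25 + 9 + 1 = 35
Coefficient = -7/35
In lowest terms: -1/5


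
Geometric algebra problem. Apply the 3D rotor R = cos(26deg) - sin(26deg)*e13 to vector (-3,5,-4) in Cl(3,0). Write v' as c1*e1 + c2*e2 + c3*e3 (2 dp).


Rotor R = cos(26deg) - sin(26deg)*e13
Rotation angle theta = 2 * 26 = 52 degrees in the e13 plane (e1 -> e3).
The component perpendicular to the plane (e2) is invariant: v'_2 = v2 = 5.00
cos(52deg) = 0.6157, sin(52deg) = 0.7880
v'_1 = v1*cos(theta) - v3*sin(theta) = -3*0.6157 - (-4)*0.7880 = 1.31
v'_3 = v1*sin(theta) + v3*cos(theta) = -3*0.7880 + (-4)*0.6157 = -4.83
v' = 1.31*e1 + 5.00*e2 - 4.83*e3


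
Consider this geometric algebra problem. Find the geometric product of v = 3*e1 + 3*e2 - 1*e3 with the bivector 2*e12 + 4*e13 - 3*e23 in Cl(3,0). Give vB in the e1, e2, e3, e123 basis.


vB has grade-1 (vector) and grade-3 (trivector) parts: vB = (v _| B) + (v ^ B).
Vector part <vB>_1:
  e1: -v2*b12 - v3*b13 = -(3)*(2) - (-1)*(4) = -2
  e2: v1*b12 - v3*b23 = (3)*(2) - (-1)*(-3) = 3
  e3: v1*b13 + v2*b23 = (3)*(4) + (3)*(-3) = 3
Trivector part <vB>_3:
  e123: v1*b23 - v2*b13 + v3*b12 = (3)*(-3) - (3)*(4) + (-1)*(2) = -23
vB = -2*e1 + 3*e2 + 3*e3 - 23*e123


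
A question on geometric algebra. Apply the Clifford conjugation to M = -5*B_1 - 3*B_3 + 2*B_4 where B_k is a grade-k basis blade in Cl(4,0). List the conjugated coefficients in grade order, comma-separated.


Clifford conjugate sign for grade k: (-1)^(k(k+1)/2)
Grade 1: (-1)^(1*2/2) = (-1)^1 = -1, coeff -5 -> 5
Grade 3: (-1)^(3*4/2) = (-1)^6 = 1, coeff -3 -> -3
Grade 4: (-1)^(4*5/2) = (-1)^10 = 1, coeff 2 -> 2
Conjugated coefficients: 5, -3, 2
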